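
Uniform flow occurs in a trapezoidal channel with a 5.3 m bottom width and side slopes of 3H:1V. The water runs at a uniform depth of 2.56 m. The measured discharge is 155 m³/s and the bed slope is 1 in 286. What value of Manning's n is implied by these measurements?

n = 0.017

With bottom width b = 5.3 m and side slope z = 3: A = (b + zy)y = (5.3 + 3×2.56)×2.56 = 33.23 m²; P = b + 2y√(1+z²) = 5.3 + 2×2.56×3.162 = 21.49 m.
Hydraulic radius R = A/P = 33.23/21.49 = 1.546 m.
Rearranging Manning's equation: n = (1/Q) A R^(2/3) S^(1/2) = (1/155) × 33.23 × 1.546^(2/3) × √0.003497 = 0.017.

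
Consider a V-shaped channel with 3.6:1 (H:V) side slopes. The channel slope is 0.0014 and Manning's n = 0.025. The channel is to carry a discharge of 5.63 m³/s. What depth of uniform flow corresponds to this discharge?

y_n = 1.22 m

Manning's equation rearranged: A R^(2/3) = nQ / (1·√S) = 0.025 × 5.63 / (√0.0014) = 3.762.
At y = 1.03 m: A R^(2/3) = 2.394 — short.
At y = 1.38 m: A R^(2/3) = 5.222 — over.
At y = 1.22 m: A R^(2/3) = 3.76 — matches.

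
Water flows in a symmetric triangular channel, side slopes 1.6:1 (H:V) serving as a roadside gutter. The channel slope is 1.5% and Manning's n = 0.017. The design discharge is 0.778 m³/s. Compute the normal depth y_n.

y_n = 0.451 m

Manning's equation rearranged: A R^(2/3) = nQ / (1·√S) = 0.017 × 0.778 / (√0.015) = 0.108.
Try y = 0.572 m: A R^(2/3) = 0.2036 — over.
Try y = 0.357 m: A R^(2/3) = 0.05792 — short.
Try y = 0.451 m: A R^(2/3) = 0.108 — close enough.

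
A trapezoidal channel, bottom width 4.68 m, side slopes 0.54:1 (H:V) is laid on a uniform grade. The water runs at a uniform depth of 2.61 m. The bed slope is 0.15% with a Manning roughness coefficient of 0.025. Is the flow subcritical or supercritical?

With bottom width b = 4.68 m and side slope z = 0.54: A = (b + zy)y = (4.68 + 0.54×2.61)×2.61 = 15.89 m²; P = b + 2y√(1+z²) = 4.68 + 2×2.61×1.136 = 10.61 m.
Hydraulic radius R = A/P = 15.89/10.61 = 1.498 m.
V = (1/n) R^(2/3) √S = (1/0.025) × 1.498^(2/3) × √0.0015 = 2.028 m/s. Hydraulic depth D_h = A/T = 15.89/7.499 = 2.119 m.
Froude number Fr = V/√(g·D_h) = 2.028/√(9.81×2.119) = 0.445, which is less than 1, so the flow is subcritical.

subcritical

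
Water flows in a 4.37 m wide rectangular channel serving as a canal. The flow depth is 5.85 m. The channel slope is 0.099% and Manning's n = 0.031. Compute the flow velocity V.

V = 1.38 m/s

Flow area A = b·y = 4.37 × 5.85 = 25.56 m². Wetted perimeter P = b + 2y = 4.37 + 2×5.85 = 16.07 m.
Hydraulic radius R = A/P = 25.56/16.07 = 1.591 m.
From Manning's equation, V = (1/n) R^(2/3) S^(1/2) = (1/0.031) × 1.591^(2/3) × 0.00099^(1/2) = 1.38 m/s.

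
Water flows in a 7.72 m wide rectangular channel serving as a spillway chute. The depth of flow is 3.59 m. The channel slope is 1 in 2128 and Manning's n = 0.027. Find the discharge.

Flow area A = b·y = 7.72 × 3.59 = 27.71 m². Wetted perimeter P = b + 2y = 7.72 + 2×3.59 = 14.9 m.
Hydraulic radius R = A/P = 27.71/14.9 = 1.86 m.
Manning's equation: Q = (1/n) A R^(2/3) S^(1/2) = (1/0.027) × 27.71 × 1.86^(2/3) × 0.0004699^(1/2) = 33.7 m³/s.

Q = 33.7 m³/s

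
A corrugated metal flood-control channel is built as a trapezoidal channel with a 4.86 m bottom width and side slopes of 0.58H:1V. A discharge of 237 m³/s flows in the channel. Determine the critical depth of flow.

At critical depth, Q² T / (g A³) = 1, i.e. A³/T = Q²/g = 237²/9.81 = 5726.
Trying y = 6.17 m: A³/T = 11750 — over.
Trying y = 4.36 m: A³/T = 3371 — short.
Trying y = 5.06 m: A³/T = 5719 — ≈ 5726.

y_c = 5.06 m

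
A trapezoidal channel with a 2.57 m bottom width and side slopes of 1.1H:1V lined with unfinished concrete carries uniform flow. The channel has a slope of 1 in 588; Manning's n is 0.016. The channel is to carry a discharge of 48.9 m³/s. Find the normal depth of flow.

y_n = 2.71 m

Manning's equation rearranged: A R^(2/3) = nQ / (1·√S) = 0.016 × 48.9 / (√0.001701) = 18.97.
Trying y = 2.18 m: A R^(2/3) = 12.21 — too small.
Trying y = 3.15 m: A R^(2/3) = 25.93 — too large.
Trying y = 2.71 m: A R^(2/3) = 18.96 — matches.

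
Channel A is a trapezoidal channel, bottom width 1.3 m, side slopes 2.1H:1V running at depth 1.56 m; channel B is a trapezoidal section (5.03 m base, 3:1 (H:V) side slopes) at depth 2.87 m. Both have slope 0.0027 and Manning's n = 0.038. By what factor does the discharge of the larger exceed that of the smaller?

Channel A: With bottom width b = 1.3 m and side slope z = 2.1: A = (b + zy)y = (1.3 + 2.1×1.56)×1.56 = 7.139 m²; P = b + 2y√(1+z²) = 1.3 + 2×1.56×2.326 = 8.557 m. Hydraulic radius R = A/P = 7.139/8.557 = 0.8342 m. Q_A = (1/0.038)·7.139·0.8342^(2/3)·√0.0027 = 8.65 m³/s.
Channel B: With bottom width b = 5.03 m and side slope z = 3: A = (b + zy)y = (5.03 + 3×2.87)×2.87 = 39.15 m²; P = b + 2y√(1+z²) = 5.03 + 2×2.87×3.162 = 23.18 m. Hydraulic radius R = A/P = 39.15/23.18 = 1.689 m. Q_B = (1/0.038)·39.15·1.689^(2/3)·√0.0027 = 75.91 m³/s.
The larger discharge is 75.91 m³/s and the smaller is 8.65 m³/s; the ratio is 8.78.

8.78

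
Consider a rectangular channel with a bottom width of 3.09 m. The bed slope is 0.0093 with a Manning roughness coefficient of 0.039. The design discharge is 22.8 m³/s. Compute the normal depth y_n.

y_n = 2.96 m

Manning's equation rearranged: A R^(2/3) = nQ / (1·√S) = 0.039 × 22.8 / (√0.0093) = 9.221.
At y = 3.78 m: A R^(2/3) = 12.42 — over.
At y = 2.66 m: A R^(2/3) = 8.095 — short.
At y = 2.96 m: A R^(2/3) = 9.238 — ≈ 9.221.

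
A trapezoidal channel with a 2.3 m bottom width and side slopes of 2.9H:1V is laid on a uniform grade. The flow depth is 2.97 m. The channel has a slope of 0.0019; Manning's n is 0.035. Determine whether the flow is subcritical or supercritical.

With bottom width b = 2.3 m and side slope z = 2.9: A = (b + zy)y = (2.3 + 2.9×2.97)×2.97 = 32.41 m²; P = b + 2y√(1+z²) = 2.3 + 2×2.97×3.068 = 20.52 m.
Hydraulic radius R = A/P = 32.41/20.52 = 1.579 m.
V = (1/n) R^(2/3) √S = (1/0.035) × 1.579^(2/3) × √0.0019 = 1.689 m/s. Hydraulic depth D_h = A/T = 32.41/19.53 = 1.66 m.
Froude number Fr = V/√(g·D_h) = 1.689/√(9.81×1.66) = 0.419, which is less than 1, so the flow is subcritical.

subcritical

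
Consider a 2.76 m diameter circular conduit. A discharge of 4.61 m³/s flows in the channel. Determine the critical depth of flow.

At critical depth, Q² T / (g A³) = 1, i.e. A³/T = Q²/g = 4.61²/9.81 = 2.166.
Try y = 1.06 m: A³/T = 3.53 — over.
Try y = 0.934 m: A³/T = 2.167 — matches.

y_c = 0.934 m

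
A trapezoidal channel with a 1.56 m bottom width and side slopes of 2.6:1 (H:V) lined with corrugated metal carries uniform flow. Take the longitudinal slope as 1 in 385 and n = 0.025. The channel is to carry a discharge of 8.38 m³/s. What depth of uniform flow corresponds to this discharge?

Manning's equation rearranged: A R^(2/3) = nQ / (1·√S) = 0.025 × 8.38 / (√0.002597) = 4.111.
Trying y = 1.35 m: A R^(2/3) = 5.669 — high.
Trying y = 0.798 m: A R^(2/3) = 1.785 — low.
Trying y = 1.17 m: A R^(2/3) = 4.108 — matches.

y_n = 1.17 m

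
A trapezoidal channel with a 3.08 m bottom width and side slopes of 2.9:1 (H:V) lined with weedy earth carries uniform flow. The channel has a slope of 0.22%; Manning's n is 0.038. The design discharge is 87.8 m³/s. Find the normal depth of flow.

Manning's equation rearranged: A R^(2/3) = nQ / (1·√S) = 0.038 × 87.8 / (√0.0022) = 71.13.
Trying y = 2.89 m: A R^(2/3) = 45.15 — low.
Trying y = 3.51 m: A R^(2/3) = 71.16 — ≈ 71.13.

y_n = 3.51 m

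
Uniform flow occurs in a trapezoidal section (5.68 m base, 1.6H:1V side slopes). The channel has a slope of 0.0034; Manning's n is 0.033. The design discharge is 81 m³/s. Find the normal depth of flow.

y_n = 2.95 m

Manning's equation rearranged: A R^(2/3) = nQ / (1·√S) = 0.033 × 81 / (√0.0034) = 45.84.
Try y = 2.24 m: A R^(2/3) = 26.81 — short.
Try y = 3.34 m: A R^(2/3) = 58.72 — over.
Try y = 2.95 m: A R^(2/3) = 45.82 — close enough.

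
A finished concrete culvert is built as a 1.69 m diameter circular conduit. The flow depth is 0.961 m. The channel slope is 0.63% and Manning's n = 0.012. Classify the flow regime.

supercritical

For a circular section of diameter D = 1.69 m at depth y = 0.961 m, the central angle is θ = 2 arccos(1 − 2y/D) = 3.417 rad. Then A = (D²/8)(θ − sin θ) = 1.317 m² and P = Dθ/2 = 2.887 m.
Hydraulic radius R = A/P = 1.317/2.887 = 0.4561 m.
V = (1/n) R^(2/3) √S = (1/0.012) × 0.4561^(2/3) × √0.0063 = 3.919 m/s. Hydraulic depth D_h = A/T = 1.317/1.674 = 0.7867 m.
Froude number Fr = V/√(g·D_h) = 3.919/√(9.81×0.7867) = 1.41, which is greater than 1, so the flow is supercritical.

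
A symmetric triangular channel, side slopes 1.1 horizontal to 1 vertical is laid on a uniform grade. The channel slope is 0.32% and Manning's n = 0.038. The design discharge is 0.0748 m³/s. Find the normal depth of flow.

y_n = 0.403 m

Manning's equation rearranged: A R^(2/3) = nQ / (1·√S) = 0.038 × 0.0748 / (√0.0032) = 0.05025.
Try y = 0.493 m: A R^(2/3) = 0.08599 — high.
Try y = 0.403 m: A R^(2/3) = 0.05023 — close enough.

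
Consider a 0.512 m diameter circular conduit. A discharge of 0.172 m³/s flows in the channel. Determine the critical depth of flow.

At critical depth, Q² T / (g A³) = 1, i.e. A³/T = Q²/g = 0.172²/9.81 = 0.003016.
Trying y = 0.336 m: A³/T = 0.006041 — over.
Trying y = 0.203 m: A³/T = 0.0008765 — short.
Trying y = 0.28 m: A³/T = 0.003 — close enough.

y_c = 0.28 m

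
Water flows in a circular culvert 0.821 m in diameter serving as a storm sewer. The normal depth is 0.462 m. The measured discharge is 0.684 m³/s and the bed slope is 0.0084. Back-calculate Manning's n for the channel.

n = 0.015

For a circular section of diameter D = 0.821 m at depth y = 0.462 m, the central angle is θ = 2 arccos(1 − 2y/D) = 3.393 rad. Then A = (D²/8)(θ − sin θ) = 0.3069 m² and P = Dθ/2 = 1.393 m.
Hydraulic radius R = A/P = 0.3069/1.393 = 0.2203 m.
Rearranging Manning's equation: n = (1/Q) A R^(2/3) S^(1/2) = (1/0.684) × 0.3069 × 0.2203^(2/3) × √0.0084 = 0.015.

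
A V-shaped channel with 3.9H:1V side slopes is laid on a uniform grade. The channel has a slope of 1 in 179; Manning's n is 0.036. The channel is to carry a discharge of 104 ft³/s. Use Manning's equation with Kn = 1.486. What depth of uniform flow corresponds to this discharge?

Manning's equation rearranged: A R^(2/3) = nQ / (1.486·√S) = 0.036 × 104 / (1.486 × √0.005587) = 33.71.
At y = 2.42 ft: A R^(2/3) = 25.39 — low.
At y = 3.1 ft: A R^(2/3) = 49.14 — high.
At y = 2.69 ft: A R^(2/3) = 33.66 — close enough.

y_n = 2.69 ft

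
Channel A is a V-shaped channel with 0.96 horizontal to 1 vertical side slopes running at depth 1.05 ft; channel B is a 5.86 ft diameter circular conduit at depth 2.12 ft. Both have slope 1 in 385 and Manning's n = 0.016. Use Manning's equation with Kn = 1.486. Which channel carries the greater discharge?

channel B

Channel A: For a triangular section with side slope z = 0.96: A = zy² = 0.96×1.05² = 1.058 ft²; P = 2y√(1+z²) = 2×1.05×1.386 = 2.911 ft. Hydraulic radius R = A/P = 1.058/2.911 = 0.3636 ft. Q_A = (1.486/0.016)·1.058·0.3636^(2/3)·√0.002597 = 2.552 ft³/s.
Channel B: For a circular section of diameter D = 5.86 ft at depth y = 2.12 ft, the central angle is θ = 2 arccos(1 − 2y/D) = 2.581 rad. Then A = (D²/8)(θ − sin θ) = 8.8 ft² and P = Dθ/2 = 7.563 ft. Hydraulic radius R = A/P = 8.8/7.563 = 1.163 ft. Q_B = (1.486/0.016)·8.8·1.163^(2/3)·√0.002597 = 46.08 ft³/s.
Q_A = 2.552 ft³/s vs Q_B = 46.08 ft³/s, so channel B carries more.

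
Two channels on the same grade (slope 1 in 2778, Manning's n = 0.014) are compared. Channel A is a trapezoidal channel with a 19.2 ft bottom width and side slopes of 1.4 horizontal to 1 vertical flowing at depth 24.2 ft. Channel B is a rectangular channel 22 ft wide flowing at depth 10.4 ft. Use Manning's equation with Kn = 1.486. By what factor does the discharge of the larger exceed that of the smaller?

9.91

Channel A: With bottom width b = 19.2 ft and side slope z = 1.4: A = (b + zy)y = (19.2 + 1.4×24.2)×24.2 = 1285 ft²; P = b + 2y√(1+z²) = 19.2 + 2×24.2×1.72 = 102.5 ft. Hydraulic radius R = A/P = 1285/102.5 = 12.54 ft. Q_A = (1.486/0.014)·1285·12.54^(2/3)·√0.00036 = 13960 ft³/s.
Channel B: Flow area A = b·y = 22 × 10.4 = 228.8 ft². Wetted perimeter P = b + 2y = 22 + 2×10.4 = 42.8 ft. Hydraulic radius R = A/P = 228.8/42.8 = 5.346 ft. Q_B = (1.486/0.014)·228.8·5.346^(2/3)·√0.00036 = 1409 ft³/s.
The larger discharge is 13960 ft³/s and the smaller is 1409 ft³/s; the ratio is 9.91.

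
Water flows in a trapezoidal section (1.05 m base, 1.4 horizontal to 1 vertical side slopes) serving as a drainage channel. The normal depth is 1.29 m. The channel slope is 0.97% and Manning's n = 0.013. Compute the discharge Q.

Q = 21.4 m³/s

With bottom width b = 1.05 m and side slope z = 1.4: A = (b + zy)y = (1.05 + 1.4×1.29)×1.29 = 3.684 m²; P = b + 2y√(1+z²) = 1.05 + 2×1.29×1.72 = 5.489 m.
Hydraulic radius R = A/P = 3.684/5.489 = 0.6712 m.
Manning's equation: Q = (1/n) A R^(2/3) S^(1/2) = (1/0.013) × 3.684 × 0.6712^(2/3) × 0.0097^(1/2) = 21.4 m³/s.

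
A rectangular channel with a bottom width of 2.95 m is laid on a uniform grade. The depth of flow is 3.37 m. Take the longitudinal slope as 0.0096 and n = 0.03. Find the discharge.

Q = 33 m³/s

Flow area A = b·y = 2.95 × 3.37 = 9.942 m². Wetted perimeter P = b + 2y = 2.95 + 2×3.37 = 9.69 m.
Hydraulic radius R = A/P = 9.942/9.69 = 1.026 m.
Manning's equation: Q = (1/n) A R^(2/3) S^(1/2) = (1/0.03) × 9.942 × 1.026^(2/3) × 0.0096^(1/2) = 33 m³/s.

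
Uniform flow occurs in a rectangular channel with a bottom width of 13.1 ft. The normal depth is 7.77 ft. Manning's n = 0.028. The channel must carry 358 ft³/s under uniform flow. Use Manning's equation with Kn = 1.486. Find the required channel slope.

S = 0.00081

Flow area A = b·y = 13.1 × 7.77 = 101.8 ft². Wetted perimeter P = b + 2y = 13.1 + 2×7.77 = 28.64 ft.
Hydraulic radius R = A/P = 101.8/28.64 = 3.554 ft.
From Manning's equation, S = [nQ / (1.486 A R^(2/3))]² = [0.028 × 358 / (1.486 × 101.8 × 3.554^(2/3))]² = 0.00081.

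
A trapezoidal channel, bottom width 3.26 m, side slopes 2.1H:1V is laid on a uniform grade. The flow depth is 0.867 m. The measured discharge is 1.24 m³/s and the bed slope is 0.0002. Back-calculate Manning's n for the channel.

n = 0.0359

With bottom width b = 3.26 m and side slope z = 2.1: A = (b + zy)y = (3.26 + 2.1×0.867)×0.867 = 4.405 m²; P = b + 2y√(1+z²) = 3.26 + 2×0.867×2.326 = 7.293 m.
Hydraulic radius R = A/P = 4.405/7.293 = 0.604 m.
Rearranging Manning's equation: n = (1/Q) A R^(2/3) S^(1/2) = (1/1.24) × 4.405 × 0.604^(2/3) × √0.0002 = 0.0359.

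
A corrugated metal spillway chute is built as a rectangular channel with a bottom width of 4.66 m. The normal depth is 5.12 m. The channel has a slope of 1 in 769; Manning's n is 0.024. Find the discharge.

Flow area A = b·y = 4.66 × 5.12 = 23.86 m². Wetted perimeter P = b + 2y = 4.66 + 2×5.12 = 14.9 m.
Hydraulic radius R = A/P = 23.86/14.9 = 1.601 m.
Manning's equation: Q = (1/n) A R^(2/3) S^(1/2) = (1/0.024) × 23.86 × 1.601^(2/3) × 0.0013^(1/2) = 49.1 m³/s.

Q = 49.1 m³/s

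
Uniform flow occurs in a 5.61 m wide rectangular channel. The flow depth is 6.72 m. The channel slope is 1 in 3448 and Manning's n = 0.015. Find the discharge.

Flow area A = b·y = 5.61 × 6.72 = 37.7 m². Wetted perimeter P = b + 2y = 5.61 + 2×6.72 = 19.05 m.
Hydraulic radius R = A/P = 37.7/19.05 = 1.979 m.
Manning's equation: Q = (1/n) A R^(2/3) S^(1/2) = (1/0.015) × 37.7 × 1.979^(2/3) × 0.00029^(1/2) = 67.5 m³/s.

Q = 67.5 m³/s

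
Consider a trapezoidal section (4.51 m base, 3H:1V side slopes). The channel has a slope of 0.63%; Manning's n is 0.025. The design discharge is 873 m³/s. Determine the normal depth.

y_n = 5.85 m

Manning's equation rearranged: A R^(2/3) = nQ / (1·√S) = 0.025 × 873 / (√0.0063) = 275.
Try y = 7.28 m: A R^(2/3) = 466.7 — high.
Try y = 4.58 m: A R^(2/3) = 153.8 — low.
Try y = 5.85 m: A R^(2/3) = 274.9 — ≈ 275.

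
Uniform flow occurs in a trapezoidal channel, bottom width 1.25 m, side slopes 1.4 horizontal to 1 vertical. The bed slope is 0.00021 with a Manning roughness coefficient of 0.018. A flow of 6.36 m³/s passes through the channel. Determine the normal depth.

y_n = 1.98 m

Manning's equation rearranged: A R^(2/3) = nQ / (1·√S) = 0.018 × 6.36 / (√0.00021) = 7.9.
Try y = 1.49 m: A R^(2/3) = 4.21 — short.
Try y = 2.53 m: A R^(2/3) = 13.83 — over.
Try y = 1.98 m: A R^(2/3) = 7.898 — close enough.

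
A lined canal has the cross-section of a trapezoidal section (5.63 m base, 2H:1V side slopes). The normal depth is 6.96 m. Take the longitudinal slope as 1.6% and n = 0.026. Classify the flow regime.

With bottom width b = 5.63 m and side slope z = 2: A = (b + zy)y = (5.63 + 2×6.96)×6.96 = 136.1 m²; P = b + 2y√(1+z²) = 5.63 + 2×6.96×2.236 = 36.76 m.
Hydraulic radius R = A/P = 136.1/36.76 = 3.702 m.
V = (1/n) R^(2/3) √S = (1/0.026) × 3.702^(2/3) × √0.016 = 11.64 m/s. Hydraulic depth D_h = A/T = 136.1/33.47 = 4.065 m.
Froude number Fr = V/√(g·D_h) = 11.64/√(9.81×4.065) = 1.84, which is greater than 1, so the flow is supercritical.

supercritical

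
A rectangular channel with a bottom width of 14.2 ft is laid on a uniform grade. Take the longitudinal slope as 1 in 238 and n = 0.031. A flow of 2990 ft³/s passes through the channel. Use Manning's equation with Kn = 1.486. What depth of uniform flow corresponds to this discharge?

y_n = 22.1 ft

Manning's equation rearranged: A R^(2/3) = nQ / (1.486·√S) = 0.031 × 2990 / (1.486 × √0.004202) = 962.3.
Try y = 27.3 ft: A R^(2/3) = 1228 — over.
Try y = 18.5 ft: A R^(2/3) = 781.5 — short.
Try y = 22.1 ft: A R^(2/3) = 962.8 — matches.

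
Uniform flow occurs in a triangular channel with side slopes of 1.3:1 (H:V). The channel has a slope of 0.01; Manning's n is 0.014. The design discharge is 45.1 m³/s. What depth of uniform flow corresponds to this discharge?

Manning's equation rearranged: A R^(2/3) = nQ / (1·√S) = 0.014 × 45.1 / (√0.01) = 6.314.
Trying y = 2.9 m: A R^(2/3) = 12 — over.
Trying y = 2.28 m: A R^(2/3) = 6.316 — close enough.

y_n = 2.28 m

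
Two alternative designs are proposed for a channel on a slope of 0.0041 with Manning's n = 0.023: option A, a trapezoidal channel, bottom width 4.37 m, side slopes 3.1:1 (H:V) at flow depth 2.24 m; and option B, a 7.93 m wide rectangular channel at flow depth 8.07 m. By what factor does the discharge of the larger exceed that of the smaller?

Channel A: With bottom width b = 4.37 m and side slope z = 3.1: A = (b + zy)y = (4.37 + 3.1×2.24)×2.24 = 25.34 m²; P = b + 2y√(1+z²) = 4.37 + 2×2.24×3.257 = 18.96 m. Hydraulic radius R = A/P = 25.34/18.96 = 1.336 m. Q_A = (1/0.023)·25.34·1.336^(2/3)·√0.0041 = 85.61 m³/s.
Channel B: Flow area A = b·y = 7.93 × 8.07 = 64 m². Wetted perimeter P = b + 2y = 7.93 + 2×8.07 = 24.07 m. Hydraulic radius R = A/P = 64/24.07 = 2.659 m. Q_B = (1/0.023)·64·2.659^(2/3)·√0.0041 = 341.9 m³/s.
The larger discharge is 341.9 m³/s and the smaller is 85.61 m³/s; the ratio is 3.99.

3.99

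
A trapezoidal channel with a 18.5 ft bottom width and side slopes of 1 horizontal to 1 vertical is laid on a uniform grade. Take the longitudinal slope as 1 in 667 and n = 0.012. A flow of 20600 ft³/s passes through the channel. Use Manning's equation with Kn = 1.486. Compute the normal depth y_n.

Manning's equation rearranged: A R^(2/3) = nQ / (1.486·√S) = 0.012 × 20600 / (1.486 × √0.001499) = 4296.
Trying y = 27.4 ft: A R^(2/3) = 6989 — high.
Trying y = 18.8 ft: A R^(2/3) = 3208 — low.
Trying y = 21.7 ft: A R^(2/3) = 4294 — ≈ 4296.

y_n = 21.7 ft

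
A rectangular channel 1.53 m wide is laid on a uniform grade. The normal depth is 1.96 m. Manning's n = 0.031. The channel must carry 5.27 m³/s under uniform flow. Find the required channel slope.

S = 0.00658

Flow area A = b·y = 1.53 × 1.96 = 2.999 m². Wetted perimeter P = b + 2y = 1.53 + 2×1.96 = 5.45 m.
Hydraulic radius R = A/P = 2.999/5.45 = 0.5502 m.
From Manning's equation, S = [nQ / (1 A R^(2/3))]² = [0.031 × 5.27 / (1 × 2.999 × 0.5502^(2/3))]² = 0.00658.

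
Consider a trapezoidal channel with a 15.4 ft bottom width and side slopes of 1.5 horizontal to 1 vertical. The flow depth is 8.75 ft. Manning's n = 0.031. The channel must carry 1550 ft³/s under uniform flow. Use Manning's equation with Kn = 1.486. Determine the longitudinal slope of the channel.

S = 0.00181

With bottom width b = 15.4 ft and side slope z = 1.5: A = (b + zy)y = (15.4 + 1.5×8.75)×8.75 = 249.6 ft²; P = b + 2y√(1+z²) = 15.4 + 2×8.75×1.803 = 46.95 ft.
Hydraulic radius R = A/P = 249.6/46.95 = 5.316 ft.
From Manning's equation, S = [nQ / (1.486 A R^(2/3))]² = [0.031 × 1550 / (1.486 × 249.6 × 5.316^(2/3))]² = 0.00181.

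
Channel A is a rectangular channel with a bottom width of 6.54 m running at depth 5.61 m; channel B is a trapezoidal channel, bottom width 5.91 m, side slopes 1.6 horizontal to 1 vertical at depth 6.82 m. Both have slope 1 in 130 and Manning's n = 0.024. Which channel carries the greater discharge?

Channel A: Flow area A = b·y = 6.54 × 5.61 = 36.69 m². Wetted perimeter P = b + 2y = 6.54 + 2×5.61 = 17.76 m. Hydraulic radius R = A/P = 36.69/17.76 = 2.066 m. Q_A = (1/0.024)·36.69·2.066^(2/3)·√0.007692 = 217.5 m³/s.
Channel B: With bottom width b = 5.91 m and side slope z = 1.6: A = (b + zy)y = (5.91 + 1.6×6.82)×6.82 = 114.7 m²; P = b + 2y√(1+z²) = 5.91 + 2×6.82×1.887 = 31.65 m. Hydraulic radius R = A/P = 114.7/31.65 = 3.625 m. Q_B = (1/0.024)·114.7·3.625^(2/3)·√0.007692 = 989.4 m³/s.
Q_A = 217.5 m³/s vs Q_B = 989.4 m³/s, so channel B carries more.

channel B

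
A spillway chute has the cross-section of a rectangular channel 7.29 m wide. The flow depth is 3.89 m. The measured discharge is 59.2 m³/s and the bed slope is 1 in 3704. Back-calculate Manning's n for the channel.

n = 0.012

Flow area A = b·y = 7.29 × 3.89 = 28.36 m². Wetted perimeter P = b + 2y = 7.29 + 2×3.89 = 15.07 m.
Hydraulic radius R = A/P = 28.36/15.07 = 1.882 m.
Rearranging Manning's equation: n = (1/Q) A R^(2/3) S^(1/2) = (1/59.2) × 28.36 × 1.882^(2/3) × √0.00027 = 0.012.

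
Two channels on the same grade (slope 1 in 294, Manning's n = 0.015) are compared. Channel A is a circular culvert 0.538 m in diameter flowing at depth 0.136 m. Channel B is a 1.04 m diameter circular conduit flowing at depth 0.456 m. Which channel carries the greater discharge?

Channel A: For a circular section of diameter D = 0.538 m at depth y = 0.136 m, the central angle is θ = 2 arccos(1 − 2y/D) = 2.107 rad. Then A = (D²/8)(θ − sin θ) = 0.04514 m² and P = Dθ/2 = 0.5668 m. Hydraulic radius R = A/P = 0.04514/0.5668 = 0.07964 m. Q_A = (1/0.015)·0.04514·0.07964^(2/3)·√0.003401 = 0.03249 m³/s.
Channel B: For a circular section of diameter D = 1.04 m at depth y = 0.456 m, the central angle is θ = 2 arccos(1 − 2y/D) = 2.895 rad. Then A = (D²/8)(θ − sin θ) = 0.3584 m² and P = Dθ/2 = 1.505 m. Hydraulic radius R = A/P = 0.3584/1.505 = 0.2381 m. Q_B = (1/0.015)·0.3584·0.2381^(2/3)·√0.003401 = 0.5352 m³/s.
Q_A = 0.03249 m³/s vs Q_B = 0.5352 m³/s, so channel B carries more.

channel B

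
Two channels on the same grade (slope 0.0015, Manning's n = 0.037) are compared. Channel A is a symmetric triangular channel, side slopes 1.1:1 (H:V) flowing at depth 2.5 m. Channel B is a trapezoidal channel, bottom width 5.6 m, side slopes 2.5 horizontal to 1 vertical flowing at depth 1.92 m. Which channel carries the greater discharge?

channel B

Channel A: For a triangular section with side slope z = 1.1: A = zy² = 1.1×2.5² = 6.875 m²; P = 2y√(1+z²) = 2×2.5×1.487 = 7.433 m. Hydraulic radius R = A/P = 6.875/7.433 = 0.9249 m. Q_A = (1/0.037)·6.875·0.9249^(2/3)·√0.0015 = 6.832 m³/s.
Channel B: With bottom width b = 5.6 m and side slope z = 2.5: A = (b + zy)y = (5.6 + 2.5×1.92)×1.92 = 19.97 m²; P = b + 2y√(1+z²) = 5.6 + 2×1.92×2.693 = 15.94 m. Hydraulic radius R = A/P = 19.97/15.94 = 1.253 m. Q_B = (1/0.037)·19.97·1.253^(2/3)·√0.0015 = 24.29 m³/s.
Q_A = 6.832 m³/s vs Q_B = 24.29 m³/s, so channel B carries more.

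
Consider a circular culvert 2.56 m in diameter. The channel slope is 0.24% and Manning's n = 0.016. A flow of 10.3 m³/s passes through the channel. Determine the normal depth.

Manning's equation rearranged: A R^(2/3) = nQ / (1·√S) = 0.016 × 10.3 / (√0.0024) = 3.364.
At y = 1.28 m: A R^(2/3) = 1.911 — too small.
At y = 1.86 m: A R^(2/3) = 3.356 — matches.

y_n = 1.86 m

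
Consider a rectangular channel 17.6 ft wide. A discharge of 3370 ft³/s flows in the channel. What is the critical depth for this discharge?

For a rectangular channel, critical depth y_c = (q²/g)^(1/3) where q = Q/b = 3370/17.6 = 191.5 ft²/s.
So y_c = (191.5²/32.2)^(1/3) = 10.4 ft.

y_c = 10.4 ft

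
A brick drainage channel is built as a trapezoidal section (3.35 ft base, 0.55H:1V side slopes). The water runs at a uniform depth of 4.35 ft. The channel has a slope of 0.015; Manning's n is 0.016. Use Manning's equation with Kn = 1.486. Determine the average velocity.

V = 17.3 ft/s

With bottom width b = 3.35 ft and side slope z = 0.55: A = (b + zy)y = (3.35 + 0.55×4.35)×4.35 = 24.98 ft²; P = b + 2y√(1+z²) = 3.35 + 2×4.35×1.141 = 13.28 ft.
Hydraulic radius R = A/P = 24.98/13.28 = 1.881 ft.
From Manning's equation, V = (1.486/n) R^(2/3) S^(1/2) = (1.486/0.016) × 1.881^(2/3) × 0.015^(1/2) = 17.3 ft/s.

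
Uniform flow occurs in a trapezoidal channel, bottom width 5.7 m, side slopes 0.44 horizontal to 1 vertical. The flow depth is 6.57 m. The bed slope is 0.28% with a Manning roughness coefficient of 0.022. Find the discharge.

With bottom width b = 5.7 m and side slope z = 0.44: A = (b + zy)y = (5.7 + 0.44×6.57)×6.57 = 56.44 m²; P = b + 2y√(1+z²) = 5.7 + 2×6.57×1.093 = 20.06 m.
Hydraulic radius R = A/P = 56.44/20.06 = 2.814 m.
Manning's equation: Q = (1/n) A R^(2/3) S^(1/2) = (1/0.022) × 56.44 × 2.814^(2/3) × 0.0028^(1/2) = 271 m³/s.

Q = 271 m³/s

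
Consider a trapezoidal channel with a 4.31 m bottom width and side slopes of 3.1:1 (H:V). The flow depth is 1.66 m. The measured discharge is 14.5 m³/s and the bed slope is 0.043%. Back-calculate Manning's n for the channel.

With bottom width b = 4.31 m and side slope z = 3.1: A = (b + zy)y = (4.31 + 3.1×1.66)×1.66 = 15.7 m²; P = b + 2y√(1+z²) = 4.31 + 2×1.66×3.257 = 15.12 m.
Hydraulic radius R = A/P = 15.7/15.12 = 1.038 m.
Rearranging Manning's equation: n = (1/Q) A R^(2/3) S^(1/2) = (1/14.5) × 15.7 × 1.038^(2/3) × √0.00043 = 0.023.

n = 0.023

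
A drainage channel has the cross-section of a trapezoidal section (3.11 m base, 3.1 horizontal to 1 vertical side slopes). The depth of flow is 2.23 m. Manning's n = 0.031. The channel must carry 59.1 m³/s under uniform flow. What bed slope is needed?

S = 0.0049

With bottom width b = 3.11 m and side slope z = 3.1: A = (b + zy)y = (3.11 + 3.1×2.23)×2.23 = 22.35 m²; P = b + 2y√(1+z²) = 3.11 + 2×2.23×3.257 = 17.64 m.
Hydraulic radius R = A/P = 22.35/17.64 = 1.267 m.
From Manning's equation, S = [nQ / (1 A R^(2/3))]² = [0.031 × 59.1 / (1 × 22.35 × 1.267^(2/3))]² = 0.0049.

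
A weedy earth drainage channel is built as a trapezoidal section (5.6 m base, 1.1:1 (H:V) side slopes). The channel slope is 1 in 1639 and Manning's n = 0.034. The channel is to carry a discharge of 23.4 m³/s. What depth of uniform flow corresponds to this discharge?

y_n = 2.67 m

Manning's equation rearranged: A R^(2/3) = nQ / (1·√S) = 0.034 × 23.4 / (√0.0006101) = 32.21.
At y = 3.39 m: A R^(2/3) = 50.49 — too large.
At y = 2.67 m: A R^(2/3) = 32.26 — close enough.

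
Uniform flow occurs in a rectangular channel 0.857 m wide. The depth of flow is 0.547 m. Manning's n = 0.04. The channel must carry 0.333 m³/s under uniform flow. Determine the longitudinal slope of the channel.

S = 0.0054

Flow area A = b·y = 0.857 × 0.547 = 0.4688 m². Wetted perimeter P = b + 2y = 0.857 + 2×0.547 = 1.951 m.
Hydraulic radius R = A/P = 0.4688/1.951 = 0.2403 m.
From Manning's equation, S = [nQ / (1 A R^(2/3))]² = [0.04 × 0.333 / (1 × 0.4688 × 0.2403^(2/3))]² = 0.0054.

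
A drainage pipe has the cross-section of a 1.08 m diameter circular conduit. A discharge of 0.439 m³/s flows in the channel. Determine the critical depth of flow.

y_c = 0.364 m

At critical depth, Q² T / (g A³) = 1, i.e. A³/T = Q²/g = 0.439²/9.81 = 0.01965.
Try y = 0.448 m: A³/T = 0.04354 — too large.
Try y = 0.299 m: A³/T = 0.009135 — too small.
Try y = 0.364 m: A³/T = 0.01958 — ≈ 0.01965.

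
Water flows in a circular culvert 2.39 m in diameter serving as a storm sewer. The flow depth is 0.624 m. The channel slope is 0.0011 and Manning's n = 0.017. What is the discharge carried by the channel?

Q = 0.927 m³/s

For a circular section of diameter D = 2.39 m at depth y = 0.624 m, the central angle is θ = 2 arccos(1 − 2y/D) = 2.145 rad. Then A = (D²/8)(θ − sin θ) = 0.9323 m² and P = Dθ/2 = 2.564 m.
Hydraulic radius R = A/P = 0.9323/2.564 = 0.3637 m.
Manning's equation: Q = (1/n) A R^(2/3) S^(1/2) = (1/0.017) × 0.9323 × 0.3637^(2/3) × 0.0011^(1/2) = 0.927 m³/s.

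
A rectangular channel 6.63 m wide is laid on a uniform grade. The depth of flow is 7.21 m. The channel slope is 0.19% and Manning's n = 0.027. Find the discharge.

Q = 133 m³/s

Flow area A = b·y = 6.63 × 7.21 = 47.8 m². Wetted perimeter P = b + 2y = 6.63 + 2×7.21 = 21.05 m.
Hydraulic radius R = A/P = 47.8/21.05 = 2.271 m.
Manning's equation: Q = (1/n) A R^(2/3) S^(1/2) = (1/0.027) × 47.8 × 2.271^(2/3) × 0.0019^(1/2) = 133 m³/s.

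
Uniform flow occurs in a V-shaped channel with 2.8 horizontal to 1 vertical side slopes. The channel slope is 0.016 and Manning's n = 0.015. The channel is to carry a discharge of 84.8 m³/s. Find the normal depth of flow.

Manning's equation rearranged: A R^(2/3) = nQ / (1·√S) = 0.015 × 84.8 / (√0.016) = 10.06.
At y = 1.43 m: A R^(2/3) = 4.399 — short.
At y = 2.19 m: A R^(2/3) = 13.71 — over.
At y = 1.95 m: A R^(2/3) = 10.06 — matches.

y_n = 1.95 m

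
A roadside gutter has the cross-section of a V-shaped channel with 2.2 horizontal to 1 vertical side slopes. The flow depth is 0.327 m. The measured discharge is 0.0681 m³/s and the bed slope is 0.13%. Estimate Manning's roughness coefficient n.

For a triangular section with side slope z = 2.2: A = zy² = 2.2×0.327² = 0.2352 m²; P = 2y√(1+z²) = 2×0.327×2.417 = 1.58 m.
Hydraulic radius R = A/P = 0.2352/1.58 = 0.1488 m.
Rearranging Manning's equation: n = (1/Q) A R^(2/3) S^(1/2) = (1/0.0681) × 0.2352 × 0.1488^(2/3) × √0.0013 = 0.035.

n = 0.035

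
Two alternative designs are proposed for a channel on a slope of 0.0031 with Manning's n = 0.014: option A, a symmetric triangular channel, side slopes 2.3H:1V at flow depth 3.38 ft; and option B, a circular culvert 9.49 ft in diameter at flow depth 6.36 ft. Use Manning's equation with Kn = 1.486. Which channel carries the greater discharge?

channel B

Channel A: For a triangular section with side slope z = 2.3: A = zy² = 2.3×3.38² = 26.28 ft²; P = 2y√(1+z²) = 2×3.38×2.508 = 16.95 ft. Hydraulic radius R = A/P = 26.28/16.95 = 1.55 ft. Q_A = (1.486/0.014)·26.28·1.55^(2/3)·√0.0031 = 208 ft³/s.
Channel B: For a circular section of diameter D = 9.49 ft at depth y = 6.36 ft, the central angle is θ = 2 arccos(1 − 2y/D) = 3.836 rad. Then A = (D²/8)(θ − sin θ) = 50.39 ft² and P = Dθ/2 = 18.2 ft. Hydraulic radius R = A/P = 50.39/18.2 = 2.768 ft. Q_B = (1.486/0.014)·50.39·2.768^(2/3)·√0.0031 = 587.1 ft³/s.
Q_A = 208 ft³/s vs Q_B = 587.1 ft³/s, so channel B carries more.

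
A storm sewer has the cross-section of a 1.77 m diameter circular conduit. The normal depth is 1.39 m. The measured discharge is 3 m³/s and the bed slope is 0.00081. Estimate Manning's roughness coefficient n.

n = 0.013

For a circular section of diameter D = 1.77 m at depth y = 1.39 m, the central angle is θ = 2 arccos(1 − 2y/D) = 4.356 rad. Then A = (D²/8)(θ − sin θ) = 2.073 m² and P = Dθ/2 = 3.855 m.
Hydraulic radius R = A/P = 2.073/3.855 = 0.5377 m.
Rearranging Manning's equation: n = (1/Q) A R^(2/3) S^(1/2) = (1/3) × 2.073 × 0.5377^(2/3) × √0.00081 = 0.013.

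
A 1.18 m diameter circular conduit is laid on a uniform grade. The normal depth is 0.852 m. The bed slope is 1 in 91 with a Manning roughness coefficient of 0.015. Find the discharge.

For a circular section of diameter D = 1.18 m at depth y = 0.852 m, the central angle is θ = 2 arccos(1 − 2y/D) = 4.062 rad. Then A = (D²/8)(θ − sin θ) = 0.8455 m² and P = Dθ/2 = 2.396 m.
Hydraulic radius R = A/P = 0.8455/2.396 = 0.3528 m.
Manning's equation: Q = (1/n) A R^(2/3) S^(1/2) = (1/0.015) × 0.8455 × 0.3528^(2/3) × 0.01099^(1/2) = 2.95 m³/s.

Q = 2.95 m³/s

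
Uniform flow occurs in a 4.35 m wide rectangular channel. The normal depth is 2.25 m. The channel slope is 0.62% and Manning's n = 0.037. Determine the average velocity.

Flow area A = b·y = 4.35 × 2.25 = 9.787 m². Wetted perimeter P = b + 2y = 4.35 + 2×2.25 = 8.85 m.
Hydraulic radius R = A/P = 9.787/8.85 = 1.106 m.
From Manning's equation, V = (1/n) R^(2/3) S^(1/2) = (1/0.037) × 1.106^(2/3) × 0.0062^(1/2) = 2.28 m/s.

V = 2.28 m/s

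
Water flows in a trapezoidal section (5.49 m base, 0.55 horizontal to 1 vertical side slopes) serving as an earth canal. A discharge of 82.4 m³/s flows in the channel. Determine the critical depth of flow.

y_c = 2.59 m

At critical depth, Q² T / (g A³) = 1, i.e. A³/T = Q²/g = 82.4²/9.81 = 692.1.
Try y = 3.05 m: A³/T = 1181 — high.
Try y = 1.93 m: A³/T = 265.5 — low.
Try y = 2.59 m: A³/T = 688.8 — matches.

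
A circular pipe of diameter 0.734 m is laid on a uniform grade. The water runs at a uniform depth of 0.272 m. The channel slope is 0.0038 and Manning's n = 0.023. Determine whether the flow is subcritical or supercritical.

subcritical

For a circular section of diameter D = 0.734 m at depth y = 0.272 m, the central angle is θ = 2 arccos(1 − 2y/D) = 2.618 rad. Then A = (D²/8)(θ − sin θ) = 0.1426 m² and P = Dθ/2 = 0.9608 m.
Hydraulic radius R = A/P = 0.1426/0.9608 = 0.1484 m.
V = (1/n) R^(2/3) √S = (1/0.023) × 0.1484^(2/3) × √0.0038 = 0.7514 m/s. Hydraulic depth D_h = A/T = 0.1426/0.709 = 0.2012 m.
Froude number Fr = V/√(g·D_h) = 0.7514/√(9.81×0.2012) = 0.535, which is less than 1, so the flow is subcritical.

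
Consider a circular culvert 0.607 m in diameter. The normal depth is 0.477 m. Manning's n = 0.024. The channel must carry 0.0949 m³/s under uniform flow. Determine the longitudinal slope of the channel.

For a circular section of diameter D = 0.607 m at depth y = 0.477 m, the central angle is θ = 2 arccos(1 − 2y/D) = 4.359 rad. Then A = (D²/8)(θ − sin θ) = 0.2439 m² and P = Dθ/2 = 1.323 m.
Hydraulic radius R = A/P = 0.2439/1.323 = 0.1844 m.
From Manning's equation, S = [nQ / (1 A R^(2/3))]² = [0.024 × 0.0949 / (1 × 0.2439 × 0.1844^(2/3))]² = 0.00083.

S = 0.00083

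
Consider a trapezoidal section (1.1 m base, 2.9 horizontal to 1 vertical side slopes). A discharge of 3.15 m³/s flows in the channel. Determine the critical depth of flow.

y_c = 0.59 m

At critical depth, Q² T / (g A³) = 1, i.e. A³/T = Q²/g = 3.15²/9.81 = 1.011.
At y = 0.697 m: A³/T = 2.002 — over.
At y = 0.59 m: A³/T = 1.009 — close enough.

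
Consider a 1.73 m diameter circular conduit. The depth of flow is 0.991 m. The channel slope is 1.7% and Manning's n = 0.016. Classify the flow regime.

For a circular section of diameter D = 1.73 m at depth y = 0.991 m, the central angle is θ = 2 arccos(1 − 2y/D) = 3.434 rad. Then A = (D²/8)(θ − sin θ) = 1.393 m² and P = Dθ/2 = 2.97 m.
Hydraulic radius R = A/P = 1.393/2.97 = 0.4688 m.
V = (1/n) R^(2/3) √S = (1/0.016) × 0.4688^(2/3) × √0.017 = 4.918 m/s. Hydraulic depth D_h = A/T = 1.393/1.712 = 0.8136 m.
Froude number Fr = V/√(g·D_h) = 4.918/√(9.81×0.8136) = 1.74, which is greater than 1, so the flow is supercritical.

supercritical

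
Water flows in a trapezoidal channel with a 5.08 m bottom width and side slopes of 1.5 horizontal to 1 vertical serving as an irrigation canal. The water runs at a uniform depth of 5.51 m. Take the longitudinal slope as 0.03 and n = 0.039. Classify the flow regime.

With bottom width b = 5.08 m and side slope z = 1.5: A = (b + zy)y = (5.08 + 1.5×5.51)×5.51 = 73.53 m²; P = b + 2y√(1+z²) = 5.08 + 2×5.51×1.803 = 24.95 m.
Hydraulic radius R = A/P = 73.53/24.95 = 2.948 m.
V = (1/n) R^(2/3) √S = (1/0.039) × 2.948^(2/3) × √0.03 = 9.13 m/s. Hydraulic depth D_h = A/T = 73.53/21.61 = 3.403 m.
Froude number Fr = V/√(g·D_h) = 9.13/√(9.81×3.403) = 1.58, which is greater than 1, so the flow is supercritical.

supercritical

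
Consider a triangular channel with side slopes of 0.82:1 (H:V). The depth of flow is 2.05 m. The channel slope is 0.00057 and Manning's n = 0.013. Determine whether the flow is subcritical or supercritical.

subcritical

For a triangular section with side slope z = 0.82: A = zy² = 0.82×2.05² = 3.446 m²; P = 2y√(1+z²) = 2×2.05×1.293 = 5.302 m.
Hydraulic radius R = A/P = 3.446/5.302 = 0.6499 m.
V = (1/n) R^(2/3) √S = (1/0.013) × 0.6499^(2/3) × √0.00057 = 1.378 m/s. Hydraulic depth D_h = A/T = 3.446/3.362 = 1.025 m.
Froude number Fr = V/√(g·D_h) = 1.378/√(9.81×1.025) = 0.435, which is less than 1, so the flow is subcritical.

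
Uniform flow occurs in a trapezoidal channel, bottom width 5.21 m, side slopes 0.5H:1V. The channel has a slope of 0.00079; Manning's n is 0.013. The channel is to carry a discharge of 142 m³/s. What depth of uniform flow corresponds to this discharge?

Manning's equation rearranged: A R^(2/3) = nQ / (1·√S) = 0.013 × 142 / (√0.00079) = 65.68.
At y = 5.86 m: A R^(2/3) = 90.3 — over.
At y = 4.89 m: A R^(2/3) = 65.58 — matches.

y_n = 4.89 m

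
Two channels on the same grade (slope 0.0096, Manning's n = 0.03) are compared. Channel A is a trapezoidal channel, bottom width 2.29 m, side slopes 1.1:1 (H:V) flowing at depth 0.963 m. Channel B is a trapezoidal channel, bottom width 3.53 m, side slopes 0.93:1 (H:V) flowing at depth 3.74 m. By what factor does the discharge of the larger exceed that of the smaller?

Channel A: With bottom width b = 2.29 m and side slope z = 1.1: A = (b + zy)y = (2.29 + 1.1×0.963)×0.963 = 3.225 m²; P = b + 2y√(1+z²) = 2.29 + 2×0.963×1.487 = 5.153 m. Hydraulic radius R = A/P = 3.225/5.153 = 0.6259 m. Q_A = (1/0.03)·3.225·0.6259^(2/3)·√0.0096 = 7.708 m³/s.
Channel B: With bottom width b = 3.53 m and side slope z = 0.93: A = (b + zy)y = (3.53 + 0.93×3.74)×3.74 = 26.21 m²; P = b + 2y√(1+z²) = 3.53 + 2×3.74×1.366 = 13.74 m. Hydraulic radius R = A/P = 26.21/13.74 = 1.907 m. Q_B = (1/0.03)·26.21·1.907^(2/3)·√0.0096 = 131.6 m³/s.
The larger discharge is 131.6 m³/s and the smaller is 7.708 m³/s; the ratio is 17.1.

17.1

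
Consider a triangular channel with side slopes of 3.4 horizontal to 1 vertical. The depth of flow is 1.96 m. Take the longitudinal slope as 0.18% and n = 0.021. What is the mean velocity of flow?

V = 1.94 m/s

For a triangular section with side slope z = 3.4: A = zy² = 3.4×1.96² = 13.06 m²; P = 2y√(1+z²) = 2×1.96×3.544 = 13.89 m.
Hydraulic radius R = A/P = 13.06/13.89 = 0.9402 m.
From Manning's equation, V = (1/n) R^(2/3) S^(1/2) = (1/0.021) × 0.9402^(2/3) × 0.0018^(1/2) = 1.94 m/s.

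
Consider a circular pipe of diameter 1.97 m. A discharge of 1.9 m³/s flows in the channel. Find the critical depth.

y_c = 0.652 m

At critical depth, Q² T / (g A³) = 1, i.e. A³/T = Q²/g = 1.9²/9.81 = 0.368.
Try y = 0.501 m: A³/T = 0.1326 — too small.
Try y = 0.652 m: A³/T = 0.3685 — close enough.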